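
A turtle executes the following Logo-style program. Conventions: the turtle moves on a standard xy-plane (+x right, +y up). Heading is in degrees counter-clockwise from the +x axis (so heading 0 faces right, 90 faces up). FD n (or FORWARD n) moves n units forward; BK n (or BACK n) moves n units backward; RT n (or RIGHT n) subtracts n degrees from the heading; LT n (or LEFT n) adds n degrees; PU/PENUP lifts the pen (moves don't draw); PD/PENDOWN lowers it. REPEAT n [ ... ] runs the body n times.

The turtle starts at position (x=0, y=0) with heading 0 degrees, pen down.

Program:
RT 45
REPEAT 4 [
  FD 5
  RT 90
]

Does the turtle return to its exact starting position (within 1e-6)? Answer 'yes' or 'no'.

Answer: yes

Derivation:
Executing turtle program step by step:
Start: pos=(0,0), heading=0, pen down
RT 45: heading 0 -> 315
REPEAT 4 [
  -- iteration 1/4 --
  FD 5: (0,0) -> (3.536,-3.536) [heading=315, draw]
  RT 90: heading 315 -> 225
  -- iteration 2/4 --
  FD 5: (3.536,-3.536) -> (0,-7.071) [heading=225, draw]
  RT 90: heading 225 -> 135
  -- iteration 3/4 --
  FD 5: (0,-7.071) -> (-3.536,-3.536) [heading=135, draw]
  RT 90: heading 135 -> 45
  -- iteration 4/4 --
  FD 5: (-3.536,-3.536) -> (0,0) [heading=45, draw]
  RT 90: heading 45 -> 315
]
Final: pos=(0,0), heading=315, 4 segment(s) drawn

Start position: (0, 0)
Final position: (0, 0)
Distance = 0; < 1e-6 -> CLOSED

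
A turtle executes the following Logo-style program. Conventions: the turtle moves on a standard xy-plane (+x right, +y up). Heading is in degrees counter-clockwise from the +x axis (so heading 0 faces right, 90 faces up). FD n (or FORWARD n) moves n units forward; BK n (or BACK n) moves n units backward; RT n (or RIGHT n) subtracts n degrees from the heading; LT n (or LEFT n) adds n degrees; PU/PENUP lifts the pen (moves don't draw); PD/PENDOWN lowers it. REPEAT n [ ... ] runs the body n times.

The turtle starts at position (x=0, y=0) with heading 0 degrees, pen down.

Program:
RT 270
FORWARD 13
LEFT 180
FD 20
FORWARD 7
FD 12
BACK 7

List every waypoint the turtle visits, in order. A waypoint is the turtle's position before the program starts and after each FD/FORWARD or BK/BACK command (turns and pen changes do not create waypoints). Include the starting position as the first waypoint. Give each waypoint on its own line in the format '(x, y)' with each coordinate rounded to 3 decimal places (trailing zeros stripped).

Executing turtle program step by step:
Start: pos=(0,0), heading=0, pen down
RT 270: heading 0 -> 90
FD 13: (0,0) -> (0,13) [heading=90, draw]
LT 180: heading 90 -> 270
FD 20: (0,13) -> (0,-7) [heading=270, draw]
FD 7: (0,-7) -> (0,-14) [heading=270, draw]
FD 12: (0,-14) -> (0,-26) [heading=270, draw]
BK 7: (0,-26) -> (0,-19) [heading=270, draw]
Final: pos=(0,-19), heading=270, 5 segment(s) drawn
Waypoints (6 total):
(0, 0)
(0, 13)
(0, -7)
(0, -14)
(0, -26)
(0, -19)

Answer: (0, 0)
(0, 13)
(0, -7)
(0, -14)
(0, -26)
(0, -19)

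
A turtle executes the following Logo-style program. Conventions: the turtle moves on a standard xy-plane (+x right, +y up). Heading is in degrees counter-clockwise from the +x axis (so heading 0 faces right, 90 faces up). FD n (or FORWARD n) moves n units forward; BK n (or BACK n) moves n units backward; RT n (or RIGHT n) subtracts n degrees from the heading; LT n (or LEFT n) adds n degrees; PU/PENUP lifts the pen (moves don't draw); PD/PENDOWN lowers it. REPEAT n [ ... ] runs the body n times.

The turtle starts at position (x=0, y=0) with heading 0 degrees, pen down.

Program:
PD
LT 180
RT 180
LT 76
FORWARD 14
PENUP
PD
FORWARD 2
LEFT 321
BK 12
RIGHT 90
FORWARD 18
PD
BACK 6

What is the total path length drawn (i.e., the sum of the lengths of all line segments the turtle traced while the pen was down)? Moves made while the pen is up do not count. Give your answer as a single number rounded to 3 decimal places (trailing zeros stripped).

Executing turtle program step by step:
Start: pos=(0,0), heading=0, pen down
PD: pen down
LT 180: heading 0 -> 180
RT 180: heading 180 -> 0
LT 76: heading 0 -> 76
FD 14: (0,0) -> (3.387,13.584) [heading=76, draw]
PU: pen up
PD: pen down
FD 2: (3.387,13.584) -> (3.871,15.525) [heading=76, draw]
LT 321: heading 76 -> 37
BK 12: (3.871,15.525) -> (-5.713,8.303) [heading=37, draw]
RT 90: heading 37 -> 307
FD 18: (-5.713,8.303) -> (5.12,-6.072) [heading=307, draw]
PD: pen down
BK 6: (5.12,-6.072) -> (1.509,-1.281) [heading=307, draw]
Final: pos=(1.509,-1.281), heading=307, 5 segment(s) drawn

Segment lengths:
  seg 1: (0,0) -> (3.387,13.584), length = 14
  seg 2: (3.387,13.584) -> (3.871,15.525), length = 2
  seg 3: (3.871,15.525) -> (-5.713,8.303), length = 12
  seg 4: (-5.713,8.303) -> (5.12,-6.072), length = 18
  seg 5: (5.12,-6.072) -> (1.509,-1.281), length = 6
Total = 52

Answer: 52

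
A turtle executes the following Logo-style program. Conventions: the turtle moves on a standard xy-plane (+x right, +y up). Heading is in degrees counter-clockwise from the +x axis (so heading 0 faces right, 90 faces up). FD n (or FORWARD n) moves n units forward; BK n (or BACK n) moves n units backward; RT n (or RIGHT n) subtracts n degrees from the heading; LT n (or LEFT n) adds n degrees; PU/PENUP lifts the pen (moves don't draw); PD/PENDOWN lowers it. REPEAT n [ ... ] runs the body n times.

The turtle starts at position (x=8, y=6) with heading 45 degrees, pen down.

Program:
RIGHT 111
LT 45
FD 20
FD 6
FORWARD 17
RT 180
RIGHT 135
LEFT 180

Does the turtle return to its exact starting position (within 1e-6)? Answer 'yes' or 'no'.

Executing turtle program step by step:
Start: pos=(8,6), heading=45, pen down
RT 111: heading 45 -> 294
LT 45: heading 294 -> 339
FD 20: (8,6) -> (26.672,-1.167) [heading=339, draw]
FD 6: (26.672,-1.167) -> (32.273,-3.318) [heading=339, draw]
FD 17: (32.273,-3.318) -> (48.144,-9.41) [heading=339, draw]
RT 180: heading 339 -> 159
RT 135: heading 159 -> 24
LT 180: heading 24 -> 204
Final: pos=(48.144,-9.41), heading=204, 3 segment(s) drawn

Start position: (8, 6)
Final position: (48.144, -9.41)
Distance = 43; >= 1e-6 -> NOT closed

Answer: no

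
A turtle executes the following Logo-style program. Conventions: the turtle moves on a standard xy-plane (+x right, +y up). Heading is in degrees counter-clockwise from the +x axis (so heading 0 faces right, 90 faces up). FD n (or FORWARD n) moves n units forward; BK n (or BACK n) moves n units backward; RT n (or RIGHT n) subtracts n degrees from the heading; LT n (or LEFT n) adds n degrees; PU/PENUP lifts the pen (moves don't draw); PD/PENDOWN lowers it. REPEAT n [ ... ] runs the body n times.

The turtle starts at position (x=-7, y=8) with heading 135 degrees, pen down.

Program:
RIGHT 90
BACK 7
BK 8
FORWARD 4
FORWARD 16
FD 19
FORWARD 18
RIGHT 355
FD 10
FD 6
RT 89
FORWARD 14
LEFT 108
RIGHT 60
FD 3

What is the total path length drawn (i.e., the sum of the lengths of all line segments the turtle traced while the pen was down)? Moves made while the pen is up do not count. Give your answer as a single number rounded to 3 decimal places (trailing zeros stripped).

Answer: 105

Derivation:
Executing turtle program step by step:
Start: pos=(-7,8), heading=135, pen down
RT 90: heading 135 -> 45
BK 7: (-7,8) -> (-11.95,3.05) [heading=45, draw]
BK 8: (-11.95,3.05) -> (-17.607,-2.607) [heading=45, draw]
FD 4: (-17.607,-2.607) -> (-14.778,0.222) [heading=45, draw]
FD 16: (-14.778,0.222) -> (-3.464,11.536) [heading=45, draw]
FD 19: (-3.464,11.536) -> (9.971,24.971) [heading=45, draw]
FD 18: (9.971,24.971) -> (22.698,37.698) [heading=45, draw]
RT 355: heading 45 -> 50
FD 10: (22.698,37.698) -> (29.126,45.359) [heading=50, draw]
FD 6: (29.126,45.359) -> (32.983,49.955) [heading=50, draw]
RT 89: heading 50 -> 321
FD 14: (32.983,49.955) -> (43.863,41.145) [heading=321, draw]
LT 108: heading 321 -> 69
RT 60: heading 69 -> 9
FD 3: (43.863,41.145) -> (46.826,41.614) [heading=9, draw]
Final: pos=(46.826,41.614), heading=9, 10 segment(s) drawn

Segment lengths:
  seg 1: (-7,8) -> (-11.95,3.05), length = 7
  seg 2: (-11.95,3.05) -> (-17.607,-2.607), length = 8
  seg 3: (-17.607,-2.607) -> (-14.778,0.222), length = 4
  seg 4: (-14.778,0.222) -> (-3.464,11.536), length = 16
  seg 5: (-3.464,11.536) -> (9.971,24.971), length = 19
  seg 6: (9.971,24.971) -> (22.698,37.698), length = 18
  seg 7: (22.698,37.698) -> (29.126,45.359), length = 10
  seg 8: (29.126,45.359) -> (32.983,49.955), length = 6
  seg 9: (32.983,49.955) -> (43.863,41.145), length = 14
  seg 10: (43.863,41.145) -> (46.826,41.614), length = 3
Total = 105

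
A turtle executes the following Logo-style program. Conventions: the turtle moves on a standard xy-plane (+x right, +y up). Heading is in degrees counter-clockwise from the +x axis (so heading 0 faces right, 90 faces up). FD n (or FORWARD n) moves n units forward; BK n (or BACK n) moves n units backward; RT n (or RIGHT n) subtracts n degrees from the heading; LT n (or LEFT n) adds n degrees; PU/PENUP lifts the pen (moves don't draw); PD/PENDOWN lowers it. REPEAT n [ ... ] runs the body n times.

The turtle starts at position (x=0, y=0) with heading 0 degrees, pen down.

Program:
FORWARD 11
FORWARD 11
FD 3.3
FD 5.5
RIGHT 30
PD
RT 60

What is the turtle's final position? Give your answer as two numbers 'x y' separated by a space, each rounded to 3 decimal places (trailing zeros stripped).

Executing turtle program step by step:
Start: pos=(0,0), heading=0, pen down
FD 11: (0,0) -> (11,0) [heading=0, draw]
FD 11: (11,0) -> (22,0) [heading=0, draw]
FD 3.3: (22,0) -> (25.3,0) [heading=0, draw]
FD 5.5: (25.3,0) -> (30.8,0) [heading=0, draw]
RT 30: heading 0 -> 330
PD: pen down
RT 60: heading 330 -> 270
Final: pos=(30.8,0), heading=270, 4 segment(s) drawn

Answer: 30.8 0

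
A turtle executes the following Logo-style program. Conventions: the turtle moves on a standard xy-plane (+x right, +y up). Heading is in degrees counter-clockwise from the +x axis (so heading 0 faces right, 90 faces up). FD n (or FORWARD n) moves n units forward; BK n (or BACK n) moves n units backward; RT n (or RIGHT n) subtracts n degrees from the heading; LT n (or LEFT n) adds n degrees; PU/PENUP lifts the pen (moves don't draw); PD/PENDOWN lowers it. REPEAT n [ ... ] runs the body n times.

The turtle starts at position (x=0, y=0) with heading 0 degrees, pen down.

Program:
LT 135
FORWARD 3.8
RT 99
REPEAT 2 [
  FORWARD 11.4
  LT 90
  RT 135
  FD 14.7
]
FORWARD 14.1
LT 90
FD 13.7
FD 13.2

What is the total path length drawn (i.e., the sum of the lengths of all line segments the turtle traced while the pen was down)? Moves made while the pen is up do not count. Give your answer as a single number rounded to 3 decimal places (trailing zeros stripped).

Answer: 97

Derivation:
Executing turtle program step by step:
Start: pos=(0,0), heading=0, pen down
LT 135: heading 0 -> 135
FD 3.8: (0,0) -> (-2.687,2.687) [heading=135, draw]
RT 99: heading 135 -> 36
REPEAT 2 [
  -- iteration 1/2 --
  FD 11.4: (-2.687,2.687) -> (6.536,9.388) [heading=36, draw]
  LT 90: heading 36 -> 126
  RT 135: heading 126 -> 351
  FD 14.7: (6.536,9.388) -> (21.055,7.088) [heading=351, draw]
  -- iteration 2/2 --
  FD 11.4: (21.055,7.088) -> (32.314,5.305) [heading=351, draw]
  LT 90: heading 351 -> 81
  RT 135: heading 81 -> 306
  FD 14.7: (32.314,5.305) -> (40.955,-6.588) [heading=306, draw]
]
FD 14.1: (40.955,-6.588) -> (49.243,-17.995) [heading=306, draw]
LT 90: heading 306 -> 36
FD 13.7: (49.243,-17.995) -> (60.326,-9.942) [heading=36, draw]
FD 13.2: (60.326,-9.942) -> (71.005,-2.183) [heading=36, draw]
Final: pos=(71.005,-2.183), heading=36, 8 segment(s) drawn

Segment lengths:
  seg 1: (0,0) -> (-2.687,2.687), length = 3.8
  seg 2: (-2.687,2.687) -> (6.536,9.388), length = 11.4
  seg 3: (6.536,9.388) -> (21.055,7.088), length = 14.7
  seg 4: (21.055,7.088) -> (32.314,5.305), length = 11.4
  seg 5: (32.314,5.305) -> (40.955,-6.588), length = 14.7
  seg 6: (40.955,-6.588) -> (49.243,-17.995), length = 14.1
  seg 7: (49.243,-17.995) -> (60.326,-9.942), length = 13.7
  seg 8: (60.326,-9.942) -> (71.005,-2.183), length = 13.2
Total = 97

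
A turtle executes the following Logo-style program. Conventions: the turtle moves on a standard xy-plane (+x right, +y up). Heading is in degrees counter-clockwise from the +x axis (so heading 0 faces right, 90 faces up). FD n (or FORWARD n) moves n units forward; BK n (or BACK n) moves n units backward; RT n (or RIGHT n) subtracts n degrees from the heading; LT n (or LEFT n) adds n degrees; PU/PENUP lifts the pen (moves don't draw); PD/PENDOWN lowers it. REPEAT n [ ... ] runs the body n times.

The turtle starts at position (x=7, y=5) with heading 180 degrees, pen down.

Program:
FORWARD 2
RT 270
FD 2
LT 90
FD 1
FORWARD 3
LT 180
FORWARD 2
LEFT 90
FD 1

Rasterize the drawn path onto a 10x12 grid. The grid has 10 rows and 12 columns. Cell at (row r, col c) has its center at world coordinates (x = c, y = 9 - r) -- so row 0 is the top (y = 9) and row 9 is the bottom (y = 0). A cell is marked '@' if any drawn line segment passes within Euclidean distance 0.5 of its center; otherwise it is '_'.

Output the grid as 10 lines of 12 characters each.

Segment 0: (7,5) -> (5,5)
Segment 1: (5,5) -> (5,3)
Segment 2: (5,3) -> (6,3)
Segment 3: (6,3) -> (9,3)
Segment 4: (9,3) -> (7,3)
Segment 5: (7,3) -> (7,2)

Answer: ____________
____________
____________
____________
_____@@@____
_____@______
_____@@@@@__
_______@____
____________
____________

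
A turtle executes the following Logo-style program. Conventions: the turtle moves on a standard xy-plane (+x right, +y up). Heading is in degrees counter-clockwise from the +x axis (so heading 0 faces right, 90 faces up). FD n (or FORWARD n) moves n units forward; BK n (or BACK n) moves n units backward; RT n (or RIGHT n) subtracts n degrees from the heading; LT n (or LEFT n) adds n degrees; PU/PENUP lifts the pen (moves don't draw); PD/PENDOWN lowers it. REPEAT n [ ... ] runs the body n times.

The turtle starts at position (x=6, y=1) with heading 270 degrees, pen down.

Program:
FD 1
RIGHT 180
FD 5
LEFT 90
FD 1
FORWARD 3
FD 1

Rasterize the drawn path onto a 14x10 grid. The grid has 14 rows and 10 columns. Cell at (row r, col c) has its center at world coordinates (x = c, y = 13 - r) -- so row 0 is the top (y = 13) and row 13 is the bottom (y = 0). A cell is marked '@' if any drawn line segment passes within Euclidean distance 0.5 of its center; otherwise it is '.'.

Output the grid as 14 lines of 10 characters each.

Answer: ..........
..........
..........
..........
..........
..........
..........
..........
.@@@@@@...
......@...
......@...
......@...
......@...
......@...

Derivation:
Segment 0: (6,1) -> (6,0)
Segment 1: (6,0) -> (6,5)
Segment 2: (6,5) -> (5,5)
Segment 3: (5,5) -> (2,5)
Segment 4: (2,5) -> (1,5)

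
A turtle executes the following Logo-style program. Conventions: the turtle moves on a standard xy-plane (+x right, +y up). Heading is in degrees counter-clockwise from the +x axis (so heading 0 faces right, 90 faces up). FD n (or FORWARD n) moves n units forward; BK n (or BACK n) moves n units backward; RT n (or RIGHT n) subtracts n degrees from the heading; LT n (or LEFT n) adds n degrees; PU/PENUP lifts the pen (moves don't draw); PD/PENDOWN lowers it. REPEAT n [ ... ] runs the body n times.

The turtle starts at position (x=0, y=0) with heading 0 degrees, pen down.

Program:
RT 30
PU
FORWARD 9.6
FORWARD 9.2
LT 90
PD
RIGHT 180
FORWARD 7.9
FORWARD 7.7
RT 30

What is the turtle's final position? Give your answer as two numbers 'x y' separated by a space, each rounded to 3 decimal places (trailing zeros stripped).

Answer: 8.481 -22.91

Derivation:
Executing turtle program step by step:
Start: pos=(0,0), heading=0, pen down
RT 30: heading 0 -> 330
PU: pen up
FD 9.6: (0,0) -> (8.314,-4.8) [heading=330, move]
FD 9.2: (8.314,-4.8) -> (16.281,-9.4) [heading=330, move]
LT 90: heading 330 -> 60
PD: pen down
RT 180: heading 60 -> 240
FD 7.9: (16.281,-9.4) -> (12.331,-16.242) [heading=240, draw]
FD 7.7: (12.331,-16.242) -> (8.481,-22.91) [heading=240, draw]
RT 30: heading 240 -> 210
Final: pos=(8.481,-22.91), heading=210, 2 segment(s) drawn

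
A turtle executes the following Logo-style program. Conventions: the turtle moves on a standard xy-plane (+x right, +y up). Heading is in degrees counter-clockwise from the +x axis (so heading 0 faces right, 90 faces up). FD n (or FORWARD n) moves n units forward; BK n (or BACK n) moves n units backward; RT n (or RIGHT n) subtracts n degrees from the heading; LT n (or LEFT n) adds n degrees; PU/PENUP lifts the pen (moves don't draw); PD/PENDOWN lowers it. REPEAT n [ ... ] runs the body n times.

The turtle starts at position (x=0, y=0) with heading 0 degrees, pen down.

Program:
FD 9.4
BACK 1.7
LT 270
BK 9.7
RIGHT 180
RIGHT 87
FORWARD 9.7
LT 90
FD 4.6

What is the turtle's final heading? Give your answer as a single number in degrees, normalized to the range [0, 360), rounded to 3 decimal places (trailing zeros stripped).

Executing turtle program step by step:
Start: pos=(0,0), heading=0, pen down
FD 9.4: (0,0) -> (9.4,0) [heading=0, draw]
BK 1.7: (9.4,0) -> (7.7,0) [heading=0, draw]
LT 270: heading 0 -> 270
BK 9.7: (7.7,0) -> (7.7,9.7) [heading=270, draw]
RT 180: heading 270 -> 90
RT 87: heading 90 -> 3
FD 9.7: (7.7,9.7) -> (17.387,10.208) [heading=3, draw]
LT 90: heading 3 -> 93
FD 4.6: (17.387,10.208) -> (17.146,14.801) [heading=93, draw]
Final: pos=(17.146,14.801), heading=93, 5 segment(s) drawn

Answer: 93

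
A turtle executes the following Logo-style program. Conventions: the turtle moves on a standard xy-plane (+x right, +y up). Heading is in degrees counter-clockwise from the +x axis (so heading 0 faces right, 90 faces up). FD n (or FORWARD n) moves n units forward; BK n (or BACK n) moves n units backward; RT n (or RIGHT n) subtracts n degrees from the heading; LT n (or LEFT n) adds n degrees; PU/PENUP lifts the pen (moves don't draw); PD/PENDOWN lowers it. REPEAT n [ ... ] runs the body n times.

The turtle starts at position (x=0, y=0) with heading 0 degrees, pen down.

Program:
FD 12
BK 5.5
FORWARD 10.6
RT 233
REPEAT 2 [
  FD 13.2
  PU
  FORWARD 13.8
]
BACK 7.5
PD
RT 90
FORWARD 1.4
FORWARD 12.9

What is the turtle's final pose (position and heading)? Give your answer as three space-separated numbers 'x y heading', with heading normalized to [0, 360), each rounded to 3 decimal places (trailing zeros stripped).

Executing turtle program step by step:
Start: pos=(0,0), heading=0, pen down
FD 12: (0,0) -> (12,0) [heading=0, draw]
BK 5.5: (12,0) -> (6.5,0) [heading=0, draw]
FD 10.6: (6.5,0) -> (17.1,0) [heading=0, draw]
RT 233: heading 0 -> 127
REPEAT 2 [
  -- iteration 1/2 --
  FD 13.2: (17.1,0) -> (9.156,10.542) [heading=127, draw]
  PU: pen up
  FD 13.8: (9.156,10.542) -> (0.851,21.563) [heading=127, move]
  -- iteration 2/2 --
  FD 13.2: (0.851,21.563) -> (-7.093,32.105) [heading=127, move]
  PU: pen up
  FD 13.8: (-7.093,32.105) -> (-15.398,43.126) [heading=127, move]
]
BK 7.5: (-15.398,43.126) -> (-10.884,37.137) [heading=127, move]
PD: pen down
RT 90: heading 127 -> 37
FD 1.4: (-10.884,37.137) -> (-9.766,37.979) [heading=37, draw]
FD 12.9: (-9.766,37.979) -> (0.536,45.743) [heading=37, draw]
Final: pos=(0.536,45.743), heading=37, 6 segment(s) drawn

Answer: 0.536 45.743 37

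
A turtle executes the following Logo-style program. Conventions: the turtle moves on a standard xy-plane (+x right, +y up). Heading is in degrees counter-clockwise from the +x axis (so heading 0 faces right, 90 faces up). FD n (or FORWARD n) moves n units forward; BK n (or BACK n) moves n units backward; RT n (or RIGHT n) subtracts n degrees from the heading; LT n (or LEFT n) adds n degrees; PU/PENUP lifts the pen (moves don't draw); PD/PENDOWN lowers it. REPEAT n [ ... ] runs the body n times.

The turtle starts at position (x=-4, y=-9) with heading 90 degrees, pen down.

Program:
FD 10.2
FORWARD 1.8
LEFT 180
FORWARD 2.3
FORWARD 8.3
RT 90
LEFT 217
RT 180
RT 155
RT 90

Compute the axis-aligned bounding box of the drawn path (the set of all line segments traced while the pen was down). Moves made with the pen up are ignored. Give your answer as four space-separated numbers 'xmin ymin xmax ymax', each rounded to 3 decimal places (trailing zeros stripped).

Answer: -4 -9 -4 3

Derivation:
Executing turtle program step by step:
Start: pos=(-4,-9), heading=90, pen down
FD 10.2: (-4,-9) -> (-4,1.2) [heading=90, draw]
FD 1.8: (-4,1.2) -> (-4,3) [heading=90, draw]
LT 180: heading 90 -> 270
FD 2.3: (-4,3) -> (-4,0.7) [heading=270, draw]
FD 8.3: (-4,0.7) -> (-4,-7.6) [heading=270, draw]
RT 90: heading 270 -> 180
LT 217: heading 180 -> 37
RT 180: heading 37 -> 217
RT 155: heading 217 -> 62
RT 90: heading 62 -> 332
Final: pos=(-4,-7.6), heading=332, 4 segment(s) drawn

Segment endpoints: x in {-4, -4, -4}, y in {-9, -7.6, 0.7, 1.2, 3}
xmin=-4, ymin=-9, xmax=-4, ymax=3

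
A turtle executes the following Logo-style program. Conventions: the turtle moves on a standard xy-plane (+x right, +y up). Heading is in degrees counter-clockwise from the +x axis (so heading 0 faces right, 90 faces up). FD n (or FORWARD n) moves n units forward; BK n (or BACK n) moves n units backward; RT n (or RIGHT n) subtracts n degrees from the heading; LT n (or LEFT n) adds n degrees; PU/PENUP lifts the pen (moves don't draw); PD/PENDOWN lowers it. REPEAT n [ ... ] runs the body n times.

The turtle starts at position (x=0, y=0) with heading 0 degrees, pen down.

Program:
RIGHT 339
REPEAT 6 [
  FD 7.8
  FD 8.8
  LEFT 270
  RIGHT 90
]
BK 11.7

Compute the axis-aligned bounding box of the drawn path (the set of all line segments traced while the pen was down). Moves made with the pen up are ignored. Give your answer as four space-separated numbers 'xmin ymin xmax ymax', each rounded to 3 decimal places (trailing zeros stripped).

Executing turtle program step by step:
Start: pos=(0,0), heading=0, pen down
RT 339: heading 0 -> 21
REPEAT 6 [
  -- iteration 1/6 --
  FD 7.8: (0,0) -> (7.282,2.795) [heading=21, draw]
  FD 8.8: (7.282,2.795) -> (15.497,5.949) [heading=21, draw]
  LT 270: heading 21 -> 291
  RT 90: heading 291 -> 201
  -- iteration 2/6 --
  FD 7.8: (15.497,5.949) -> (8.216,3.154) [heading=201, draw]
  FD 8.8: (8.216,3.154) -> (0,0) [heading=201, draw]
  LT 270: heading 201 -> 111
  RT 90: heading 111 -> 21
  -- iteration 3/6 --
  FD 7.8: (0,0) -> (7.282,2.795) [heading=21, draw]
  FD 8.8: (7.282,2.795) -> (15.497,5.949) [heading=21, draw]
  LT 270: heading 21 -> 291
  RT 90: heading 291 -> 201
  -- iteration 4/6 --
  FD 7.8: (15.497,5.949) -> (8.216,3.154) [heading=201, draw]
  FD 8.8: (8.216,3.154) -> (0,0) [heading=201, draw]
  LT 270: heading 201 -> 111
  RT 90: heading 111 -> 21
  -- iteration 5/6 --
  FD 7.8: (0,0) -> (7.282,2.795) [heading=21, draw]
  FD 8.8: (7.282,2.795) -> (15.497,5.949) [heading=21, draw]
  LT 270: heading 21 -> 291
  RT 90: heading 291 -> 201
  -- iteration 6/6 --
  FD 7.8: (15.497,5.949) -> (8.216,3.154) [heading=201, draw]
  FD 8.8: (8.216,3.154) -> (0,0) [heading=201, draw]
  LT 270: heading 201 -> 111
  RT 90: heading 111 -> 21
]
BK 11.7: (0,0) -> (-10.923,-4.193) [heading=21, draw]
Final: pos=(-10.923,-4.193), heading=21, 13 segment(s) drawn

Segment endpoints: x in {-10.923, 0, 0, 7.282, 7.282, 8.216, 15.497}, y in {-4.193, 0, 0, 0, 0, 2.795, 2.795, 2.795, 3.154, 3.154, 3.154, 5.949, 5.949, 5.949}
xmin=-10.923, ymin=-4.193, xmax=15.497, ymax=5.949

Answer: -10.923 -4.193 15.497 5.949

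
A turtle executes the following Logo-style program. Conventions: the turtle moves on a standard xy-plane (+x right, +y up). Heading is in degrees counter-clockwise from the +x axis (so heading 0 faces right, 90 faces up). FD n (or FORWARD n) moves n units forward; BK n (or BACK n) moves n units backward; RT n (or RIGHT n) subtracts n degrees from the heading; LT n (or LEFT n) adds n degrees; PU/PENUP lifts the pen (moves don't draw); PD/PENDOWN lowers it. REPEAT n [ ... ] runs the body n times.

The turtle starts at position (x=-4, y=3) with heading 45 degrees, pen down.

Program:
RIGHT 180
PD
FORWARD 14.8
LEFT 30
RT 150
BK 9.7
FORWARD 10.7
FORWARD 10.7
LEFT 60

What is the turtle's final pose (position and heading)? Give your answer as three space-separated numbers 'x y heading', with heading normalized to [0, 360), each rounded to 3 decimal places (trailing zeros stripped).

Executing turtle program step by step:
Start: pos=(-4,3), heading=45, pen down
RT 180: heading 45 -> 225
PD: pen down
FD 14.8: (-4,3) -> (-14.465,-7.465) [heading=225, draw]
LT 30: heading 225 -> 255
RT 150: heading 255 -> 105
BK 9.7: (-14.465,-7.465) -> (-11.955,-16.835) [heading=105, draw]
FD 10.7: (-11.955,-16.835) -> (-14.724,-6.499) [heading=105, draw]
FD 10.7: (-14.724,-6.499) -> (-17.493,3.836) [heading=105, draw]
LT 60: heading 105 -> 165
Final: pos=(-17.493,3.836), heading=165, 4 segment(s) drawn

Answer: -17.493 3.836 165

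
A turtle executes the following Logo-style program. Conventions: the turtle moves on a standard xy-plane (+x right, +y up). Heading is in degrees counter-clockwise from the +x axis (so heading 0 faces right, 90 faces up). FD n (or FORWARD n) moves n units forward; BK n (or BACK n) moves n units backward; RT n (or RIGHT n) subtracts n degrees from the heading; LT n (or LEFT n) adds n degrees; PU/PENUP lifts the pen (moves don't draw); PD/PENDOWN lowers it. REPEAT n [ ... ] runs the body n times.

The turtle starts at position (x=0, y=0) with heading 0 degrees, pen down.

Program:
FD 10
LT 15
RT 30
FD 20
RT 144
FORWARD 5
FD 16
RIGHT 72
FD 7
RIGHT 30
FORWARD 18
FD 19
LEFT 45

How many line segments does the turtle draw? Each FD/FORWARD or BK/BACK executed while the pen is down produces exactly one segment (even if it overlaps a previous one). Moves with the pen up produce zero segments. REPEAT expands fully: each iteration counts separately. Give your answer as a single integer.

Executing turtle program step by step:
Start: pos=(0,0), heading=0, pen down
FD 10: (0,0) -> (10,0) [heading=0, draw]
LT 15: heading 0 -> 15
RT 30: heading 15 -> 345
FD 20: (10,0) -> (29.319,-5.176) [heading=345, draw]
RT 144: heading 345 -> 201
FD 5: (29.319,-5.176) -> (24.651,-6.968) [heading=201, draw]
FD 16: (24.651,-6.968) -> (9.713,-12.702) [heading=201, draw]
RT 72: heading 201 -> 129
FD 7: (9.713,-12.702) -> (5.308,-7.262) [heading=129, draw]
RT 30: heading 129 -> 99
FD 18: (5.308,-7.262) -> (2.492,10.516) [heading=99, draw]
FD 19: (2.492,10.516) -> (-0.48,29.282) [heading=99, draw]
LT 45: heading 99 -> 144
Final: pos=(-0.48,29.282), heading=144, 7 segment(s) drawn
Segments drawn: 7

Answer: 7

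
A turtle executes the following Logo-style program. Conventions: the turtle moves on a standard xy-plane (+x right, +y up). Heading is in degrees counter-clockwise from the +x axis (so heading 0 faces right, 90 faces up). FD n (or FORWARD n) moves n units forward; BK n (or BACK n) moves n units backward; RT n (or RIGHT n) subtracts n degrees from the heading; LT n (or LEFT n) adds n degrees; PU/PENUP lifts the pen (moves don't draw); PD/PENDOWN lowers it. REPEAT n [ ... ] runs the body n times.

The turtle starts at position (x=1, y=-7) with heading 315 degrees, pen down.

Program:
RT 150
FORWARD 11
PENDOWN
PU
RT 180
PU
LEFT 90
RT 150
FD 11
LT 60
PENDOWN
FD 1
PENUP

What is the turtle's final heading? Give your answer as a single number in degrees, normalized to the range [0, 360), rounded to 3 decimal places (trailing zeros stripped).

Answer: 345

Derivation:
Executing turtle program step by step:
Start: pos=(1,-7), heading=315, pen down
RT 150: heading 315 -> 165
FD 11: (1,-7) -> (-9.625,-4.153) [heading=165, draw]
PD: pen down
PU: pen up
RT 180: heading 165 -> 345
PU: pen up
LT 90: heading 345 -> 75
RT 150: heading 75 -> 285
FD 11: (-9.625,-4.153) -> (-6.778,-14.778) [heading=285, move]
LT 60: heading 285 -> 345
PD: pen down
FD 1: (-6.778,-14.778) -> (-5.812,-15.037) [heading=345, draw]
PU: pen up
Final: pos=(-5.812,-15.037), heading=345, 2 segment(s) drawn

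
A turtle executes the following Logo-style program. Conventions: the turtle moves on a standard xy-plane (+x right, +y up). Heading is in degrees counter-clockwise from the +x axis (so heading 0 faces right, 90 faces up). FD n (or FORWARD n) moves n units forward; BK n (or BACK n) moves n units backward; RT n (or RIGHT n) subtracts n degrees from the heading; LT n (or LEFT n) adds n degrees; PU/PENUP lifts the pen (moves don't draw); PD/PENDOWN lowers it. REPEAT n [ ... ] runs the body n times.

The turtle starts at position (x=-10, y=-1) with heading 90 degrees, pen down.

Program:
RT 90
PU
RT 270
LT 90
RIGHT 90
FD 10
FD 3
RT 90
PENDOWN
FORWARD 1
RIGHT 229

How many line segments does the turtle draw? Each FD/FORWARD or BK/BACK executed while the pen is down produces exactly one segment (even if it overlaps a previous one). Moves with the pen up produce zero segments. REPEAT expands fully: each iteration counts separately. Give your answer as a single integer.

Executing turtle program step by step:
Start: pos=(-10,-1), heading=90, pen down
RT 90: heading 90 -> 0
PU: pen up
RT 270: heading 0 -> 90
LT 90: heading 90 -> 180
RT 90: heading 180 -> 90
FD 10: (-10,-1) -> (-10,9) [heading=90, move]
FD 3: (-10,9) -> (-10,12) [heading=90, move]
RT 90: heading 90 -> 0
PD: pen down
FD 1: (-10,12) -> (-9,12) [heading=0, draw]
RT 229: heading 0 -> 131
Final: pos=(-9,12), heading=131, 1 segment(s) drawn
Segments drawn: 1

Answer: 1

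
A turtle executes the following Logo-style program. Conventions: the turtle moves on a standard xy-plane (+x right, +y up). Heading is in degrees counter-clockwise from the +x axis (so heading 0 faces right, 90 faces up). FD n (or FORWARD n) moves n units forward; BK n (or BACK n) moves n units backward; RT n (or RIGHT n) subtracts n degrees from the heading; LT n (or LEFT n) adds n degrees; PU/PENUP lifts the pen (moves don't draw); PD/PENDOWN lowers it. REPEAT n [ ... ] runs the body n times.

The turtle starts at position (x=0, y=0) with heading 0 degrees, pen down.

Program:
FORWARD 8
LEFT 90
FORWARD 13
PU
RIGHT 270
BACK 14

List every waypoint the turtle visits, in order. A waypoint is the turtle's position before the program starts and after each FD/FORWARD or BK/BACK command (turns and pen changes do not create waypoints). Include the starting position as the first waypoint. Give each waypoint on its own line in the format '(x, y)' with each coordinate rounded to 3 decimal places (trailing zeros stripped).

Answer: (0, 0)
(8, 0)
(8, 13)
(22, 13)

Derivation:
Executing turtle program step by step:
Start: pos=(0,0), heading=0, pen down
FD 8: (0,0) -> (8,0) [heading=0, draw]
LT 90: heading 0 -> 90
FD 13: (8,0) -> (8,13) [heading=90, draw]
PU: pen up
RT 270: heading 90 -> 180
BK 14: (8,13) -> (22,13) [heading=180, move]
Final: pos=(22,13), heading=180, 2 segment(s) drawn
Waypoints (4 total):
(0, 0)
(8, 0)
(8, 13)
(22, 13)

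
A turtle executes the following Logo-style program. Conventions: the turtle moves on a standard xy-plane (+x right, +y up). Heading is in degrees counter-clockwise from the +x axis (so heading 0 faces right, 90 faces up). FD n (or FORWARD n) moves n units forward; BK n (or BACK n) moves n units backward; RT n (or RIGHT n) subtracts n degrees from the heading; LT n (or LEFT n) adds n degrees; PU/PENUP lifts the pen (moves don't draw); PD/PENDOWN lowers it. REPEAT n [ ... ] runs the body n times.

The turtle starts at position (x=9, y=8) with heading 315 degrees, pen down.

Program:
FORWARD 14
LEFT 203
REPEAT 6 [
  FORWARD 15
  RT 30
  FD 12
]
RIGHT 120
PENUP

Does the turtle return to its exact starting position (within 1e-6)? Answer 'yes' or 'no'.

Answer: no

Derivation:
Executing turtle program step by step:
Start: pos=(9,8), heading=315, pen down
FD 14: (9,8) -> (18.899,-1.899) [heading=315, draw]
LT 203: heading 315 -> 158
REPEAT 6 [
  -- iteration 1/6 --
  FD 15: (18.899,-1.899) -> (4.992,3.72) [heading=158, draw]
  RT 30: heading 158 -> 128
  FD 12: (4.992,3.72) -> (-2.396,13.176) [heading=128, draw]
  -- iteration 2/6 --
  FD 15: (-2.396,13.176) -> (-11.631,24.996) [heading=128, draw]
  RT 30: heading 128 -> 98
  FD 12: (-11.631,24.996) -> (-13.301,36.879) [heading=98, draw]
  -- iteration 3/6 --
  FD 15: (-13.301,36.879) -> (-15.389,51.733) [heading=98, draw]
  RT 30: heading 98 -> 68
  FD 12: (-15.389,51.733) -> (-10.894,62.859) [heading=68, draw]
  -- iteration 4/6 --
  FD 15: (-10.894,62.859) -> (-5.274,76.767) [heading=68, draw]
  RT 30: heading 68 -> 38
  FD 12: (-5.274,76.767) -> (4.182,84.155) [heading=38, draw]
  -- iteration 5/6 --
  FD 15: (4.182,84.155) -> (16.002,93.39) [heading=38, draw]
  RT 30: heading 38 -> 8
  FD 12: (16.002,93.39) -> (27.885,95.06) [heading=8, draw]
  -- iteration 6/6 --
  FD 15: (27.885,95.06) -> (42.739,97.148) [heading=8, draw]
  RT 30: heading 8 -> 338
  FD 12: (42.739,97.148) -> (53.865,92.652) [heading=338, draw]
]
RT 120: heading 338 -> 218
PU: pen up
Final: pos=(53.865,92.652), heading=218, 13 segment(s) drawn

Start position: (9, 8)
Final position: (53.865, 92.652)
Distance = 95.807; >= 1e-6 -> NOT closed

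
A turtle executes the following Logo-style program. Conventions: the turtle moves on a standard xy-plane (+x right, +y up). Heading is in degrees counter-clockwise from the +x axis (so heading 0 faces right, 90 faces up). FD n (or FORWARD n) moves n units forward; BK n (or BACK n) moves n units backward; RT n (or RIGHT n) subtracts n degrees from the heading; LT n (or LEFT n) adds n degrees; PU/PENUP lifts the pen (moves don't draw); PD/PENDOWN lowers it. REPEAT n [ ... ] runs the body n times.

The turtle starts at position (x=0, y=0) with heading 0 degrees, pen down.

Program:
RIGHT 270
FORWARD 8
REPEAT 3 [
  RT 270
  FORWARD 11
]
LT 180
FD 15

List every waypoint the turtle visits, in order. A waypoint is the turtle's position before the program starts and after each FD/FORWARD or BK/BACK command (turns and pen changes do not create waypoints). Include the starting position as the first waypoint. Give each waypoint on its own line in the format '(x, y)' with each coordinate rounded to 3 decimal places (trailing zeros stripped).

Answer: (0, 0)
(0, 8)
(-11, 8)
(-11, -3)
(0, -3)
(-15, -3)

Derivation:
Executing turtle program step by step:
Start: pos=(0,0), heading=0, pen down
RT 270: heading 0 -> 90
FD 8: (0,0) -> (0,8) [heading=90, draw]
REPEAT 3 [
  -- iteration 1/3 --
  RT 270: heading 90 -> 180
  FD 11: (0,8) -> (-11,8) [heading=180, draw]
  -- iteration 2/3 --
  RT 270: heading 180 -> 270
  FD 11: (-11,8) -> (-11,-3) [heading=270, draw]
  -- iteration 3/3 --
  RT 270: heading 270 -> 0
  FD 11: (-11,-3) -> (0,-3) [heading=0, draw]
]
LT 180: heading 0 -> 180
FD 15: (0,-3) -> (-15,-3) [heading=180, draw]
Final: pos=(-15,-3), heading=180, 5 segment(s) drawn
Waypoints (6 total):
(0, 0)
(0, 8)
(-11, 8)
(-11, -3)
(0, -3)
(-15, -3)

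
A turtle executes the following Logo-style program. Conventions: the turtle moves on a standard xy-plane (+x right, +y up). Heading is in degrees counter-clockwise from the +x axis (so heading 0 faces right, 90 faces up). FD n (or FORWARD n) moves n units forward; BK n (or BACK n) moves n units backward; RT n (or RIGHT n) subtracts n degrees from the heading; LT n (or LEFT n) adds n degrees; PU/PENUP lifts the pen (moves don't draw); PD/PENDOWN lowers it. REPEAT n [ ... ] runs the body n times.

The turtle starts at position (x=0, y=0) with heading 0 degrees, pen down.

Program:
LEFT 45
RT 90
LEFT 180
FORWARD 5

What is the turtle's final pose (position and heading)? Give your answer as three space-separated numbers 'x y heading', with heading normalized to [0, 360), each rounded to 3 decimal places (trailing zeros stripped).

Answer: -3.536 3.536 135

Derivation:
Executing turtle program step by step:
Start: pos=(0,0), heading=0, pen down
LT 45: heading 0 -> 45
RT 90: heading 45 -> 315
LT 180: heading 315 -> 135
FD 5: (0,0) -> (-3.536,3.536) [heading=135, draw]
Final: pos=(-3.536,3.536), heading=135, 1 segment(s) drawn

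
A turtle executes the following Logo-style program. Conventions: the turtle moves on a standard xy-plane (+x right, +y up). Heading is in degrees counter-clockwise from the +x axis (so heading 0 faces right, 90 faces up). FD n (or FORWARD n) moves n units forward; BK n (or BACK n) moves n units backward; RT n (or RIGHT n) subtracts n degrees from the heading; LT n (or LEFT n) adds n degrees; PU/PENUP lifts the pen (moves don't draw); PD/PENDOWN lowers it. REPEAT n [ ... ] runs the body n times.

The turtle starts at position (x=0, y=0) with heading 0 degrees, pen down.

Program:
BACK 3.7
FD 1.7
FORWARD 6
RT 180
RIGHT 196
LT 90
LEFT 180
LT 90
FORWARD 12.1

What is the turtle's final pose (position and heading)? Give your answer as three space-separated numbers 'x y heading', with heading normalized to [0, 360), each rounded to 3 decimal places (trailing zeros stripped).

Executing turtle program step by step:
Start: pos=(0,0), heading=0, pen down
BK 3.7: (0,0) -> (-3.7,0) [heading=0, draw]
FD 1.7: (-3.7,0) -> (-2,0) [heading=0, draw]
FD 6: (-2,0) -> (4,0) [heading=0, draw]
RT 180: heading 0 -> 180
RT 196: heading 180 -> 344
LT 90: heading 344 -> 74
LT 180: heading 74 -> 254
LT 90: heading 254 -> 344
FD 12.1: (4,0) -> (15.631,-3.335) [heading=344, draw]
Final: pos=(15.631,-3.335), heading=344, 4 segment(s) drawn

Answer: 15.631 -3.335 344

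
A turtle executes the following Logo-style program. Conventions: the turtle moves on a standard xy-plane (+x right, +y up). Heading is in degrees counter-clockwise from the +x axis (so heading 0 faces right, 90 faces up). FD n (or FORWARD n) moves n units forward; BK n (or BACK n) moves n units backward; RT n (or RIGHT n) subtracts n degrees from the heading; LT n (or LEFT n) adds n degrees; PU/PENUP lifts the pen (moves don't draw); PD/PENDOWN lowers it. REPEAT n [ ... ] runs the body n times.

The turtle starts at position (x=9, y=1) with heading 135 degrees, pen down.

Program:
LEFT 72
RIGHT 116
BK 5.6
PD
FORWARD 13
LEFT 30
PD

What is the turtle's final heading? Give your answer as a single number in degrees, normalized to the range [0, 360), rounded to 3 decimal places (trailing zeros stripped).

Executing turtle program step by step:
Start: pos=(9,1), heading=135, pen down
LT 72: heading 135 -> 207
RT 116: heading 207 -> 91
BK 5.6: (9,1) -> (9.098,-4.599) [heading=91, draw]
PD: pen down
FD 13: (9.098,-4.599) -> (8.871,8.399) [heading=91, draw]
LT 30: heading 91 -> 121
PD: pen down
Final: pos=(8.871,8.399), heading=121, 2 segment(s) drawn

Answer: 121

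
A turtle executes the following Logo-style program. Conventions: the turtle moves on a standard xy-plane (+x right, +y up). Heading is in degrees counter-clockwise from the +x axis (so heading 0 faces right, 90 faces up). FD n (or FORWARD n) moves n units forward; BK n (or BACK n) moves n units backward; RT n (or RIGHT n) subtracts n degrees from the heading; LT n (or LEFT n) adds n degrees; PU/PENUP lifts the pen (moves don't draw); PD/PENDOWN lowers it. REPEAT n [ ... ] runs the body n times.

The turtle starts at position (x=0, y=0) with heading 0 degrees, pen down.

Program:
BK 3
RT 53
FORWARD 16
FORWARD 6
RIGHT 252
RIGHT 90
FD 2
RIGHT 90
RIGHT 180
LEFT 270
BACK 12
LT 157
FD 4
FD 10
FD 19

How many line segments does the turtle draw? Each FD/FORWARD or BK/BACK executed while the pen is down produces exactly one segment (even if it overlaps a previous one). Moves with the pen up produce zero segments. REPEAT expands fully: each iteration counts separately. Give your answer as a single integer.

Answer: 8

Derivation:
Executing turtle program step by step:
Start: pos=(0,0), heading=0, pen down
BK 3: (0,0) -> (-3,0) [heading=0, draw]
RT 53: heading 0 -> 307
FD 16: (-3,0) -> (6.629,-12.778) [heading=307, draw]
FD 6: (6.629,-12.778) -> (10.24,-17.57) [heading=307, draw]
RT 252: heading 307 -> 55
RT 90: heading 55 -> 325
FD 2: (10.24,-17.57) -> (11.878,-18.717) [heading=325, draw]
RT 90: heading 325 -> 235
RT 180: heading 235 -> 55
LT 270: heading 55 -> 325
BK 12: (11.878,-18.717) -> (2.048,-11.834) [heading=325, draw]
LT 157: heading 325 -> 122
FD 4: (2.048,-11.834) -> (-0.071,-8.442) [heading=122, draw]
FD 10: (-0.071,-8.442) -> (-5.37,0.038) [heading=122, draw]
FD 19: (-5.37,0.038) -> (-15.439,16.151) [heading=122, draw]
Final: pos=(-15.439,16.151), heading=122, 8 segment(s) drawn
Segments drawn: 8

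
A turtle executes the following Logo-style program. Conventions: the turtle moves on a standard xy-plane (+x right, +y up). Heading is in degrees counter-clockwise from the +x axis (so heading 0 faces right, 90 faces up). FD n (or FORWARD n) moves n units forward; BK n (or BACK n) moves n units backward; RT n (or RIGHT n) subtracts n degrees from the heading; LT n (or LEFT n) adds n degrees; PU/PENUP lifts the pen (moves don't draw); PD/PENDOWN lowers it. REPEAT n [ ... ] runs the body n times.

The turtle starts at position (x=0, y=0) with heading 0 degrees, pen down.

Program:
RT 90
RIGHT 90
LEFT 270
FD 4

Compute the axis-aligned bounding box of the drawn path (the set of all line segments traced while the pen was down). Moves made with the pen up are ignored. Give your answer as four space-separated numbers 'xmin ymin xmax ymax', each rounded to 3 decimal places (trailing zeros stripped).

Answer: 0 0 0 4

Derivation:
Executing turtle program step by step:
Start: pos=(0,0), heading=0, pen down
RT 90: heading 0 -> 270
RT 90: heading 270 -> 180
LT 270: heading 180 -> 90
FD 4: (0,0) -> (0,4) [heading=90, draw]
Final: pos=(0,4), heading=90, 1 segment(s) drawn

Segment endpoints: x in {0, 0}, y in {0, 4}
xmin=0, ymin=0, xmax=0, ymax=4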